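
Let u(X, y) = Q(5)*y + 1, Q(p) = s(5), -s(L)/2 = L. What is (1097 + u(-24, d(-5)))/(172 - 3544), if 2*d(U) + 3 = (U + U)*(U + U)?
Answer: -613/3372 ≈ -0.18179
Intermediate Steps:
s(L) = -2*L
Q(p) = -10 (Q(p) = -2*5 = -10)
d(U) = -3/2 + 2*U**2 (d(U) = -3/2 + ((U + U)*(U + U))/2 = -3/2 + ((2*U)*(2*U))/2 = -3/2 + (4*U**2)/2 = -3/2 + 2*U**2)
u(X, y) = 1 - 10*y (u(X, y) = -10*y + 1 = 1 - 10*y)
(1097 + u(-24, d(-5)))/(172 - 3544) = (1097 + (1 - 10*(-3/2 + 2*(-5)**2)))/(172 - 3544) = (1097 + (1 - 10*(-3/2 + 2*25)))/(-3372) = (1097 + (1 - 10*(-3/2 + 50)))*(-1/3372) = (1097 + (1 - 10*97/2))*(-1/3372) = (1097 + (1 - 485))*(-1/3372) = (1097 - 484)*(-1/3372) = 613*(-1/3372) = -613/3372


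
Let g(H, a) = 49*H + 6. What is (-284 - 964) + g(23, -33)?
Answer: -115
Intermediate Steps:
g(H, a) = 6 + 49*H
(-284 - 964) + g(23, -33) = (-284 - 964) + (6 + 49*23) = -1248 + (6 + 1127) = -1248 + 1133 = -115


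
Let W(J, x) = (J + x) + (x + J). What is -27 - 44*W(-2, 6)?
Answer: -379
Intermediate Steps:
W(J, x) = 2*J + 2*x (W(J, x) = (J + x) + (J + x) = 2*J + 2*x)
-27 - 44*W(-2, 6) = -27 - 44*(2*(-2) + 2*6) = -27 - 44*(-4 + 12) = -27 - 44*8 = -27 - 352 = -379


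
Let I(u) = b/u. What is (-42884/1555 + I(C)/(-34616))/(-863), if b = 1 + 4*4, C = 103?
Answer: 152900698467/4784706425320 ≈ 0.031956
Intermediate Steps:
b = 17 (b = 1 + 16 = 17)
I(u) = 17/u
(-42884/1555 + I(C)/(-34616))/(-863) = (-42884/1555 + (17/103)/(-34616))/(-863) = (-42884*1/1555 + (17*(1/103))*(-1/34616))*(-1/863) = (-42884/1555 + (17/103)*(-1/34616))*(-1/863) = (-42884/1555 - 17/3565448)*(-1/863) = -152900698467/5544271640*(-1/863) = 152900698467/4784706425320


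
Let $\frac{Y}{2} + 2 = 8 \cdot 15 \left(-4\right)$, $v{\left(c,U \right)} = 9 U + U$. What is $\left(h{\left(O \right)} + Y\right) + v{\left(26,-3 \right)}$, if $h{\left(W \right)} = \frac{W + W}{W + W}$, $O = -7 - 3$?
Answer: $-993$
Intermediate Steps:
$O = -10$
$h{\left(W \right)} = 1$ ($h{\left(W \right)} = \frac{2 W}{2 W} = 2 W \frac{1}{2 W} = 1$)
$v{\left(c,U \right)} = 10 U$
$Y = -964$ ($Y = -4 + 2 \cdot 8 \cdot 15 \left(-4\right) = -4 + 2 \cdot 120 \left(-4\right) = -4 + 2 \left(-480\right) = -4 - 960 = -964$)
$\left(h{\left(O \right)} + Y\right) + v{\left(26,-3 \right)} = \left(1 - 964\right) + 10 \left(-3\right) = -963 - 30 = -993$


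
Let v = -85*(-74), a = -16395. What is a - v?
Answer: -22685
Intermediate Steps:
v = 6290
a - v = -16395 - 1*6290 = -16395 - 6290 = -22685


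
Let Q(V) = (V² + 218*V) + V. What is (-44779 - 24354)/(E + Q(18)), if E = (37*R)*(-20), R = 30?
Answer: 69133/17934 ≈ 3.8549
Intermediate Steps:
Q(V) = V² + 219*V
E = -22200 (E = (37*30)*(-20) = 1110*(-20) = -22200)
(-44779 - 24354)/(E + Q(18)) = (-44779 - 24354)/(-22200 + 18*(219 + 18)) = -69133/(-22200 + 18*237) = -69133/(-22200 + 4266) = -69133/(-17934) = -69133*(-1/17934) = 69133/17934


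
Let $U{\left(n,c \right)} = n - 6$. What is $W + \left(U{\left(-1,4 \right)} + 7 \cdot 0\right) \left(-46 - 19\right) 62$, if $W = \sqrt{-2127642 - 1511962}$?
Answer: $28210 + 2 i \sqrt{909901} \approx 28210.0 + 1907.8 i$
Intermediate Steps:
$U{\left(n,c \right)} = -6 + n$ ($U{\left(n,c \right)} = n - 6 = -6 + n$)
$W = 2 i \sqrt{909901}$ ($W = \sqrt{-3639604} = 2 i \sqrt{909901} \approx 1907.8 i$)
$W + \left(U{\left(-1,4 \right)} + 7 \cdot 0\right) \left(-46 - 19\right) 62 = 2 i \sqrt{909901} + \left(\left(-6 - 1\right) + 7 \cdot 0\right) \left(-46 - 19\right) 62 = 2 i \sqrt{909901} + \left(-7 + 0\right) \left(\left(-65\right) 62\right) = 2 i \sqrt{909901} - -28210 = 2 i \sqrt{909901} + 28210 = 28210 + 2 i \sqrt{909901}$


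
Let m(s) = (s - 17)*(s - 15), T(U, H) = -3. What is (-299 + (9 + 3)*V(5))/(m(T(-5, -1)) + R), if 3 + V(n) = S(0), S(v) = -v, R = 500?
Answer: -67/172 ≈ -0.38953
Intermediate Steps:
V(n) = -3 (V(n) = -3 - 1*0 = -3 + 0 = -3)
m(s) = (-17 + s)*(-15 + s)
(-299 + (9 + 3)*V(5))/(m(T(-5, -1)) + R) = (-299 + (9 + 3)*(-3))/((255 + (-3)**2 - 32*(-3)) + 500) = (-299 + 12*(-3))/((255 + 9 + 96) + 500) = (-299 - 36)/(360 + 500) = -335/860 = -335*1/860 = -67/172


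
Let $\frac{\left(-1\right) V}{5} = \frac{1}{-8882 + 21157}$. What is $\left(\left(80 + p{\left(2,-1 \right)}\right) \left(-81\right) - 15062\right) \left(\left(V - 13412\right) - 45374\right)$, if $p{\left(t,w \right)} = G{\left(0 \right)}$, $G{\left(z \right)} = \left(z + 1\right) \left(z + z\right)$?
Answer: $\frac{3108933491002}{2455} \approx 1.2664 \cdot 10^{9}$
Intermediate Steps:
$V = - \frac{1}{2455}$ ($V = - \frac{5}{-8882 + 21157} = - \frac{5}{12275} = \left(-5\right) \frac{1}{12275} = - \frac{1}{2455} \approx -0.00040733$)
$G{\left(z \right)} = 2 z \left(1 + z\right)$ ($G{\left(z \right)} = \left(1 + z\right) 2 z = 2 z \left(1 + z\right)$)
$p{\left(t,w \right)} = 0$ ($p{\left(t,w \right)} = 2 \cdot 0 \left(1 + 0\right) = 2 \cdot 0 \cdot 1 = 0$)
$\left(\left(80 + p{\left(2,-1 \right)}\right) \left(-81\right) - 15062\right) \left(\left(V - 13412\right) - 45374\right) = \left(\left(80 + 0\right) \left(-81\right) - 15062\right) \left(\left(- \frac{1}{2455} - 13412\right) - 45374\right) = \left(80 \left(-81\right) - 15062\right) \left(- \frac{32926461}{2455} - 45374\right) = \left(-6480 - 15062\right) \left(- \frac{144319631}{2455}\right) = \left(-21542\right) \left(- \frac{144319631}{2455}\right) = \frac{3108933491002}{2455}$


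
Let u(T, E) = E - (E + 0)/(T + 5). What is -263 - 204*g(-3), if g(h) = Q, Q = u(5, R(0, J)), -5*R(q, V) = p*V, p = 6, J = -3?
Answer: -23099/25 ≈ -923.96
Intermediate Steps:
R(q, V) = -6*V/5
u(T, E) = E - E/(5 + T)
Q = 81/25 (Q = (-6/5*(-3))*(4 + 5)/(5 + 5) = (18/5)*9/10 = (18/5)*(⅒)*9 = 81/25 ≈ 3.2400)
g(h) = 81/25
-263 - 204*g(-3) = -263 - 204*81/25 = -263 - 16524/25 = -23099/25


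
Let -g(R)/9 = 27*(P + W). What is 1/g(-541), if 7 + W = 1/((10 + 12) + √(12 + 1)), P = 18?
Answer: -5203/13966668 - √13/13966668 ≈ -0.00037279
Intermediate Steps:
W = -7 + 1/(22 + √13) (W = -7 + 1/((10 + 12) + √(12 + 1)) = -7 + 1/(22 + √13) ≈ -6.9609)
g(R) = -421443/157 + 81*√13/157 (g(R) = -243*(18 + (-3275/471 - √13/471)) = -243*(5203/471 - √13/471) = -9*(46827/157 - 9*√13/157) = -421443/157 + 81*√13/157)
1/g(-541) = 1/(-421443/157 + 81*√13/157)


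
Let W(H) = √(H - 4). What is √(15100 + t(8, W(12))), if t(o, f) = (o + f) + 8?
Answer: √(15116 + 2*√2) ≈ 122.96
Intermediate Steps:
W(H) = √(-4 + H)
t(o, f) = 8 + f + o (t(o, f) = (f + o) + 8 = 8 + f + o)
√(15100 + t(8, W(12))) = √(15100 + (8 + √(-4 + 12) + 8)) = √(15100 + (8 + √8 + 8)) = √(15100 + (8 + 2*√2 + 8)) = √(15100 + (16 + 2*√2)) = √(15116 + 2*√2)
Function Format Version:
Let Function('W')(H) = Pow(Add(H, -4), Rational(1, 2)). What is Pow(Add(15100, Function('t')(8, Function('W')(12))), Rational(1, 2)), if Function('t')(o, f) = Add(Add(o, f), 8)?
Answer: Pow(Add(15116, Mul(2, Pow(2, Rational(1, 2)))), Rational(1, 2)) ≈ 122.96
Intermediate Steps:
Function('W')(H) = Pow(Add(-4, H), Rational(1, 2))
Function('t')(o, f) = Add(8, f, o) (Function('t')(o, f) = Add(Add(f, o), 8) = Add(8, f, o))
Pow(Add(15100, Function('t')(8, Function('W')(12))), Rational(1, 2)) = Pow(Add(15100, Add(8, Pow(Add(-4, 12), Rational(1, 2)), 8)), Rational(1, 2)) = Pow(Add(15100, Add(8, Pow(8, Rational(1, 2)), 8)), Rational(1, 2)) = Pow(Add(15100, Add(8, Mul(2, Pow(2, Rational(1, 2))), 8)), Rational(1, 2)) = Pow(Add(15100, Add(16, Mul(2, Pow(2, Rational(1, 2))))), Rational(1, 2)) = Pow(Add(15116, Mul(2, Pow(2, Rational(1, 2)))), Rational(1, 2))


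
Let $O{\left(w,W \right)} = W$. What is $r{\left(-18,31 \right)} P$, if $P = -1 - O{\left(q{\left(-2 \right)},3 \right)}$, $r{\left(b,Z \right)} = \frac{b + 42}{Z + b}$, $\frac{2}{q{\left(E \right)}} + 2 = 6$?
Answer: $- \frac{96}{13} \approx -7.3846$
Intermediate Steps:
$q{\left(E \right)} = \frac{1}{2}$ ($q{\left(E \right)} = \frac{2}{-2 + 6} = \frac{2}{4} = 2 \cdot \frac{1}{4} = \frac{1}{2}$)
$r{\left(b,Z \right)} = \frac{42 + b}{Z + b}$
$P = -4$ ($P = -1 - 3 = -4$)
$r{\left(-18,31 \right)} P = \frac{42 - 18}{31 - 18} \left(-4\right) = \frac{1}{13} \cdot 24 \left(-4\right) = \frac{24}{13} \left(-4\right) = - \frac{96}{13}$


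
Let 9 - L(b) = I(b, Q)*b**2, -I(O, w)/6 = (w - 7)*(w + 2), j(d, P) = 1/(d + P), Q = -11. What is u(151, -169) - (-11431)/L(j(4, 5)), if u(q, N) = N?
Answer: 1126/3 ≈ 375.33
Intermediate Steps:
j(d, P) = 1/(P + d)
I(O, w) = -6*(-7 + w)*(2 + w) (I(O, w) = -6*(w - 7)*(w + 2) = -6*(-7 + w)*(2 + w))
L(b) = 9 + 972*b**2 (L(b) = 9 - (84 - 6*(-11)**2 + 30*(-11))*b**2 = 9 - (84 - 6*121 - 330)*b**2 = 9 - (84 - 726 - 330)*b**2 = 9 - (-972)*b**2 = 9 + 972*b**2)
u(151, -169) - (-11431)/L(j(4, 5)) = -169 - (-11431)/(9 + 972*(1/(5 + 4))**2) = -169 - (-11431)/(9 + 972*(1/9)**2) = -169 - (-11431)/(9 + 972*(1/81)) = -169 - (-11431)/(9 + 12) = -169 - (-11431)/21 = -169 - 1*(-1633/3) = -169 + 1633/3 = 1126/3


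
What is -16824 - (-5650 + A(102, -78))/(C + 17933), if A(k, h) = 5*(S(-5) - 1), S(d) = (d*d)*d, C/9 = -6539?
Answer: -344205356/20459 ≈ -16824.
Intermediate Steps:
C = -58851 (C = 9*(-6539) = -58851)
S(d) = d³ (S(d) = d²*d = d³)
A(k, h) = -630 (A(k, h) = 5*((-5)³ - 1) = 5*(-125 - 1) = 5*(-126) = -630)
-16824 - (-5650 + A(102, -78))/(C + 17933) = -16824 - (-5650 - 630)/(-58851 + 17933) = -16824 - (-6280)/(-40918) = -16824 - (-6280)*(-1)/40918 = -16824 - 1*3140/20459 = -16824 - 3140/20459 = -344205356/20459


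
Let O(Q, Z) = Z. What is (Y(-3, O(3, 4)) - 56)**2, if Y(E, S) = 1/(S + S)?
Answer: 199809/64 ≈ 3122.0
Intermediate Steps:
Y(E, S) = 1/(2*S)
(Y(-3, O(3, 4)) - 56)**2 = ((1/2)/4 - 56)**2 = ((1/2)*(1/4) - 56)**2 = (1/8 - 56)**2 = (-447/8)**2 = 199809/64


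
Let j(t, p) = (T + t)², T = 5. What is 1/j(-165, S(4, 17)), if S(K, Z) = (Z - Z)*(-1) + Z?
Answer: 1/25600 ≈ 3.9063e-5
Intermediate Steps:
S(K, Z) = Z (S(K, Z) = 0*(-1) + Z = 0 + Z = Z)
j(t, p) = (5 + t)²
1/j(-165, S(4, 17)) = 1/((5 - 165)²) = 1/((-160)²) = 1/25600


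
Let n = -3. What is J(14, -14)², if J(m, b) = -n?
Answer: 9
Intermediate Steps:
J(m, b) = 3 (J(m, b) = -1*(-3) = 3)
J(14, -14)² = 3² = 9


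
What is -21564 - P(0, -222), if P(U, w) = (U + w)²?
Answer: -70848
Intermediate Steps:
-21564 - P(0, -222) = -21564 - (0 - 222)² = -21564 - 1*(-222)² = -21564 - 1*49284 = -21564 - 49284 = -70848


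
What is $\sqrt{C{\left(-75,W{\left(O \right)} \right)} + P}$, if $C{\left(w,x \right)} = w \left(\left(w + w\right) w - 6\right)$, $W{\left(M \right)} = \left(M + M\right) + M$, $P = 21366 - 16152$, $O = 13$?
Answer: $i \sqrt{838086} \approx 915.47 i$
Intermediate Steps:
$P = 5214$ ($P = 21366 - 16152 = 5214$)
$W{\left(M \right)} = 3 M$ ($W{\left(M \right)} = 2 M + M = 3 M$)
$C{\left(w,x \right)} = w \left(-6 + 2 w^{2}\right)$ ($C{\left(w,x \right)} = w \left(2 w w - 6\right) = w \left(2 w^{2} - 6\right) = w \left(-6 + 2 w^{2}\right)$)
$\sqrt{C{\left(-75,W{\left(O \right)} \right)} + P} = \sqrt{2 \left(-75\right) \left(-3 + \left(-75\right)^{2}\right) + 5214} = \sqrt{2 \left(-75\right) \left(-3 + 5625\right) + 5214} = \sqrt{2 \left(-75\right) 5622 + 5214} = \sqrt{-843300 + 5214} = \sqrt{-838086} = i \sqrt{838086}$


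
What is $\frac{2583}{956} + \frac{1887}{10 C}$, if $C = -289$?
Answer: $\frac{166497}{81260} \approx 2.0489$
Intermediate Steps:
$\frac{2583}{956} + \frac{1887}{10 C} = \frac{2583}{956} + \frac{1887}{10 \left(-289\right)} = 2583 \cdot \frac{1}{956} + \frac{1887}{-2890} = \frac{2583}{956} + 1887 \left(- \frac{1}{2890}\right) = \frac{2583}{956} - \frac{111}{170} = \frac{166497}{81260}$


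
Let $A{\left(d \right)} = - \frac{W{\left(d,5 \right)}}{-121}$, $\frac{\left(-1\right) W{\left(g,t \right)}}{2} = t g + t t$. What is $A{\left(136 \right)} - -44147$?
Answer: $\frac{5340377}{121} \approx 44135.0$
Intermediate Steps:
$W{\left(g,t \right)} = - 2 t^{2} - 2 g t$ ($W{\left(g,t \right)} = - 2 \left(t g + t t\right) = - 2 \left(g t + t^{2}\right) = - 2 \left(t^{2} + g t\right) = - 2 t^{2} - 2 g t$)
$A{\left(d \right)} = - \frac{50}{121} - \frac{10 d}{121}$ ($A{\left(d \right)} = - \frac{\left(-2\right) 5 \left(d + 5\right)}{-121} = - \frac{\left(-2\right) 5 \left(5 + d\right) \left(-1\right)}{121} = - \frac{\left(-50 - 10 d\right) \left(-1\right)}{121} = - (\frac{50}{121} + \frac{10 d}{121}) = - \frac{50}{121} - \frac{10 d}{121}$)
$A{\left(136 \right)} - -44147 = \left(- \frac{50}{121} - \frac{1360}{121}\right) - -44147 = \left(- \frac{50}{121} - \frac{1360}{121}\right) + 44147 = - \frac{1410}{121} + 44147 = \frac{5340377}{121}$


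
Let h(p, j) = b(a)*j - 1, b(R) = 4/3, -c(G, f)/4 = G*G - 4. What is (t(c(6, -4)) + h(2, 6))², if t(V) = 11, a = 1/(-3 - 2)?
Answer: 324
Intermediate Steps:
c(G, f) = 16 - 4*G² (c(G, f) = -4*(G*G - 4) = -4*(G² - 4) = -4*(-4 + G²) = 16 - 4*G²)
a = -⅕ (a = 1/(-5) = -⅕ ≈ -0.20000)
b(R) = 4/3 (b(R) = 4*(⅓) = 4/3)
h(p, j) = -1 + 4*j/3 (h(p, j) = 4*j/3 - 1 = -1 + 4*j/3)
(t(c(6, -4)) + h(2, 6))² = (11 + (-1 + (4/3)*6))² = (11 + (-1 + 8))² = (11 + 7)² = 18² = 324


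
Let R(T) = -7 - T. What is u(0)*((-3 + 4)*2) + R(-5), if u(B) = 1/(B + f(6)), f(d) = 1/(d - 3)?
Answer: 4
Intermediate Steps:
f(d) = 1/(-3 + d)
u(B) = 1/(1/3 + B) (u(B) = 1/(B + 1/(-3 + 6)) = 1/(B + 1/3) = 1/(1/3 + B))
u(0)*((-3 + 4)*2) + R(-5) = (3/(1 + 3*0))*((-3 + 4)*2) + (-7 - 1*(-5)) = (3/(1 + 0))*(1*2) + (-7 + 5) = (3/1)*2 - 2 = (3*1)*2 - 2 = 3*2 - 2 = 6 - 2 = 4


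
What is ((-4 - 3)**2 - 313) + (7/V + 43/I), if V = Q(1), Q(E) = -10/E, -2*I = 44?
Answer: -14666/55 ≈ -266.65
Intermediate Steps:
I = -22 (I = -1/2*44 = -22)
V = -10 (V = -10/1 = -10*1 = -10)
((-4 - 3)**2 - 313) + (7/V + 43/I) = ((-4 - 3)**2 - 313) + (7/(-10) + 43/(-22)) = ((-7)**2 - 313) + (7*(-1/10) + 43*(-1/22)) = (49 - 313) + (-7/10 - 43/22) = -264 - 146/55 = -14666/55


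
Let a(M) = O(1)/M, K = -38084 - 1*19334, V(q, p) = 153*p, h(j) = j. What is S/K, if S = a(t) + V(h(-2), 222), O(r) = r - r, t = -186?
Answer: -16983/28709 ≈ -0.59156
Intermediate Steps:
O(r) = 0
K = -57418 (K = -38084 - 19334 = -57418)
a(M) = 0 (a(M) = 0/M = 0)
S = 33966 (S = 0 + 153*222 = 0 + 33966 = 33966)
S/K = 33966/(-57418) = 33966*(-1/57418) = -16983/28709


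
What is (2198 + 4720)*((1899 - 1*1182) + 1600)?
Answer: 16029006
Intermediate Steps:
(2198 + 4720)*((1899 - 1*1182) + 1600) = 6918*((1899 - 1182) + 1600) = 6918*(717 + 1600) = 6918*2317 = 16029006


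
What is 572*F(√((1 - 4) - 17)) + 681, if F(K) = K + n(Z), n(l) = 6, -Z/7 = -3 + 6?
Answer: 4113 + 1144*I*√5 ≈ 4113.0 + 2558.1*I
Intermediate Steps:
Z = -21 (Z = -7*(-3 + 6) = -7*3 = -21)
F(K) = 6 + K (F(K) = K + 6 = 6 + K)
572*F(√((1 - 4) - 17)) + 681 = 572*(6 + √((1 - 4) - 17)) + 681 = 572*(6 + √(-3 - 17)) + 681 = 572*(6 + √(-20)) + 681 = 572*(6 + 2*I*√5) + 681 = (3432 + 1144*I*√5) + 681 = 4113 + 1144*I*√5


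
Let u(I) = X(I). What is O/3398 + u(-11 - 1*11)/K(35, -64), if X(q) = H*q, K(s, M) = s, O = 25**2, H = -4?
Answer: 320899/118930 ≈ 2.6982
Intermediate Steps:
O = 625
X(q) = -4*q
u(I) = -4*I
O/3398 + u(-11 - 1*11)/K(35, -64) = 625/3398 - 4*(-11 - 1*11)/35 = 625*(1/3398) - 4*(-11 - 11)*(1/35) = 625/3398 - 4*(-22)*(1/35) = 625/3398 + 88*(1/35) = 625/3398 + 88/35 = 320899/118930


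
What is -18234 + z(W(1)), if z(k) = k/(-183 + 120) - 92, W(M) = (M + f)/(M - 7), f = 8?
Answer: -769691/42 ≈ -18326.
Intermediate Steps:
W(M) = (8 + M)/(-7 + M) (W(M) = (M + 8)/(M - 7) = (8 + M)/(-7 + M))
z(k) = -92 - k/63 (z(k) = k/(-63) - 92 = -k/63 - 92 = -92 - k/63)
-18234 + z(W(1)) = -18234 + (-92 - (8 + 1)/(63*(-7 + 1))) = -18234 + (-92 - 9/(63*(-6))) = -18234 + (-92 - (-1)*9/378) = -18234 + (-92 - 1/63*(-3/2)) = -18234 + (-92 + 1/42) = -18234 - 3863/42 = -769691/42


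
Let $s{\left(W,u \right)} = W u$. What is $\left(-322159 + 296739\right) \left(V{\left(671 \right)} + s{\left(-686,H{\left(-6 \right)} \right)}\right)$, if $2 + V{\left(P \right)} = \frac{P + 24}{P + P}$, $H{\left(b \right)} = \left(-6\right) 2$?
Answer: $- \frac{140386462050}{671} \approx -2.0922 \cdot 10^{8}$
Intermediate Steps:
$H{\left(b \right)} = -12$
$V{\left(P \right)} = -2 + \frac{24 + P}{2 P}$ ($V{\left(P \right)} = -2 + \frac{P + 24}{P + P} = -2 + \frac{24 + P}{2 P}$)
$\left(-322159 + 296739\right) \left(V{\left(671 \right)} + s{\left(-686,H{\left(-6 \right)} \right)}\right) = \left(-322159 + 296739\right) \left(\left(- \frac{3}{2} + \frac{12}{671}\right) - -8232\right) = - 25420 \left(\left(- \frac{3}{2} + 12 \cdot \frac{1}{671}\right) + 8232\right) = - 25420 \left(\left(- \frac{3}{2} + \frac{12}{671}\right) + 8232\right) = - 25420 \left(- \frac{1989}{1342} + 8232\right) = \left(-25420\right) \frac{11045355}{1342} = - \frac{140386462050}{671}$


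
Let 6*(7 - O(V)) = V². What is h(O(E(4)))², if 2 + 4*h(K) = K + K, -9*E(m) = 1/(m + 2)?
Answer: 11019750625/1224440064 ≈ 8.9998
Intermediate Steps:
E(m) = -1/(9*(2 + m)) (E(m) = -1/(9*(m + 2)) = -1/(9*(2 + m)))
O(V) = 7 - V²/6
h(K) = -½ + K/2 (h(K) = -½ + (K + K)/4 = -½ + (2*K)/4 = -½ + K/2)
h(O(E(4)))² = (-½ + (7 - 1/(6*(18 + 9*4)²))/2)² = (-½ + (7 - 1/(6*(18 + 36)²))/2)² = (-½ + (7 - (-1/54)²/6)/2)² = (-½ + (7 - ⅙*1/2916)/2)² = (-½ + (7 - 1/17496)/2)² = (-½ + (½)*(122471/17496))² = (-½ + 122471/34992)² = (104975/34992)² = 11019750625/1224440064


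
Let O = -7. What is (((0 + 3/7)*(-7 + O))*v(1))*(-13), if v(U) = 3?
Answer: 234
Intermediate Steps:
(((0 + 3/7)*(-7 + O))*v(1))*(-13) = (((0 + 3/7)*(-7 - 7))*3)*(-13) = (((0 + 3*(⅐))*(-14))*3)*(-13) = (((0 + 3/7)*(-14))*3)*(-13) = (((3/7)*(-14))*3)*(-13) = -6*3*(-13) = -18*(-13) = 234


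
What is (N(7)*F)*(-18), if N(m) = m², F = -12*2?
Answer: 21168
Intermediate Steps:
F = -24
(N(7)*F)*(-18) = (7²*(-24))*(-18) = (49*(-24))*(-18) = -1176*(-18) = 21168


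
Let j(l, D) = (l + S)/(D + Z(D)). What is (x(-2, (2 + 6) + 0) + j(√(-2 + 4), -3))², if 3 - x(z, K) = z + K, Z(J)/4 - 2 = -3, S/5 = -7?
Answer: (-14 + √2)²/49 ≈ 3.2327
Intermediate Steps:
S = -35 (S = 5*(-7) = -35)
Z(J) = -4 (Z(J) = 8 + 4*(-3) = 8 - 12 = -4)
x(z, K) = 3 - K - z (x(z, K) = 3 - (z + K) = 3 - (K + z) = 3 + (-K - z) = 3 - K - z)
j(l, D) = (-35 + l)/(-4 + D) (j(l, D) = (l - 35)/(D - 4) = (-35 + l)/(-4 + D))
(x(-2, (2 + 6) + 0) + j(√(-2 + 4), -3))² = ((3 - ((2 + 6) + 0) - 1*(-2)) + (-35 + √(-2 + 4))/(-4 - 3))² = ((3 - (8 + 0) + 2) + (-35 + √2)/(-7))² = ((3 - 1*8 + 2) - (-35 + √2)/7)² = ((3 - 8 + 2) + (5 - √2/7))² = (-3 + (5 - √2/7))² = (2 - √2/7)²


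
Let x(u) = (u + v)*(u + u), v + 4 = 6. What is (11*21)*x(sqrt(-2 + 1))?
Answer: -462 + 924*I ≈ -462.0 + 924.0*I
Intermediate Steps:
v = 2 (v = -4 + 6 = 2)
x(u) = 2*u*(2 + u) (x(u) = (u + 2)*(u + u) = (2 + u)*(2*u) = 2*u*(2 + u))
(11*21)*x(sqrt(-2 + 1)) = (11*21)*(2*sqrt(-2 + 1)*(2 + sqrt(-2 + 1))) = 231*(2*sqrt(-1)*(2 + sqrt(-1))) = 231*(2*I*(2 + I)) = 462*I*(2 + I)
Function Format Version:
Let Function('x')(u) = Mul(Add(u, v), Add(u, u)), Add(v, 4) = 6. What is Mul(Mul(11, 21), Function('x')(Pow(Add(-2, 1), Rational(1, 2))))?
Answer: Add(-462, Mul(924, I)) ≈ Add(-462.00, Mul(924.00, I))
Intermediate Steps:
v = 2 (v = Add(-4, 6) = 2)
Function('x')(u) = Mul(2, u, Add(2, u)) (Function('x')(u) = Mul(Add(u, 2), Add(u, u)) = Mul(Add(2, u), Mul(2, u)) = Mul(2, u, Add(2, u)))
Mul(Mul(11, 21), Function('x')(Pow(Add(-2, 1), Rational(1, 2)))) = Mul(Mul(11, 21), Mul(2, Pow(Add(-2, 1), Rational(1, 2)), Add(2, Pow(Add(-2, 1), Rational(1, 2))))) = Mul(231, Mul(2, Pow(-1, Rational(1, 2)), Add(2, Pow(-1, Rational(1, 2))))) = Mul(231, Mul(2, I, Add(2, I))) = Mul(462, I, Add(2, I))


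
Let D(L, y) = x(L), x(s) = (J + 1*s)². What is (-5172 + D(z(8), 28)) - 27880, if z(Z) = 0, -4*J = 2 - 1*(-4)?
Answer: -132199/4 ≈ -33050.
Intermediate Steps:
J = -3/2 (J = -(2 - 1*(-4))/4 = -(2 + 4)/4 = -¼*6 = -3/2 ≈ -1.5000)
x(s) = (-3/2 + s)² (x(s) = (-3/2 + 1*s)² = (-3/2 + s)²)
D(L, y) = (-3 + 2*L)²/4
(-5172 + D(z(8), 28)) - 27880 = (-5172 + (-3 + 2*0)²/4) - 27880 = (-5172 + (-3 + 0)²/4) - 27880 = (-5172 + (¼)*(-3)²) - 27880 = (-5172 + (¼)*9) - 27880 = (-5172 + 9/4) - 27880 = -20679/4 - 27880 = -132199/4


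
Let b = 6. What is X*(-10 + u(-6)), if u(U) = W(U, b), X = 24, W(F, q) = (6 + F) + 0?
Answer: -240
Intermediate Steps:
W(F, q) = 6 + F
u(U) = 6 + U
X*(-10 + u(-6)) = 24*(-10 + (6 - 6)) = 24*(-10 + 0) = 24*(-10) = -240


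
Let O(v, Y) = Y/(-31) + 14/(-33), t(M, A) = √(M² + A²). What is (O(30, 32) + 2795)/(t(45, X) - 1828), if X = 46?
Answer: -5224049260/3414204189 - 2857795*√4141/3414204189 ≈ -1.5840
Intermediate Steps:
t(M, A) = √(A² + M²)
O(v, Y) = -14/33 - Y/31 (O(v, Y) = Y*(-1/31) + 14*(-1/33) = -Y/31 - 14/33 = -14/33 - Y/31)
(O(30, 32) + 2795)/(t(45, X) - 1828) = ((-14/33 - 1/31*32) + 2795)/(√(46² + 45²) - 1828) = ((-14/33 - 32/31) + 2795)/(√(2116 + 2025) - 1828) = (-1490/1023 + 2795)/(√4141 - 1828) = 2857795/(1023*(-1828 + √4141))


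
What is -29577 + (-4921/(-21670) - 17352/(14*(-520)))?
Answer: -29159904328/985985 ≈ -29574.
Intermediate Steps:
-29577 + (-4921/(-21670) - 17352/(14*(-520))) = -29577 + (-4921*(-1/21670) - 17352/(-7280)) = -29577 + (4921/21670 - 17352*(-1/7280)) = -29577 + (4921/21670 + 2169/910) = -29577 + 2574017/985985 = -29159904328/985985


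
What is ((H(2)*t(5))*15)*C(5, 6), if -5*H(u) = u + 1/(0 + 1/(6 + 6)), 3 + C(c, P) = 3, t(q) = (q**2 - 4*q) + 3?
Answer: 0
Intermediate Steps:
t(q) = 3 + q**2 - 4*q
C(c, P) = 0 (C(c, P) = -3 + 3 = 0)
H(u) = -12/5 - u/5 (H(u) = -(u + 1/(0 + 1/(6 + 6)))/5 = -(u + 1/(0 + 1/12))/5 = -(u + 1/(1/12))/5 = -(u + 12)/5 = -(12 + u)/5 = -12/5 - u/5)
((H(2)*t(5))*15)*C(5, 6) = (((-12/5 - 1/5*2)*(3 + 5**2 - 4*5))*15)*0 = (((-12/5 - 2/5)*(3 + 25 - 20))*15)*0 = (-14/5*8*15)*0 = -112/5*15*0 = -336*0 = 0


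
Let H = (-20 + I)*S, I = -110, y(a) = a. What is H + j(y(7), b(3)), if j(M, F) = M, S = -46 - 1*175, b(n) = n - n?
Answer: 28737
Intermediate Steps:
b(n) = 0
S = -221 (S = -46 - 175 = -221)
H = 28730 (H = (-20 - 110)*(-221) = -130*(-221) = 28730)
H + j(y(7), b(3)) = 28730 + 7 = 28737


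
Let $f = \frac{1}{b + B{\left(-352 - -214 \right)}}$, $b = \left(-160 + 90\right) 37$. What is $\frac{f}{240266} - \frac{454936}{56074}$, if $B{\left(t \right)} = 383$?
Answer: $- \frac{120618788087053}{14867097617294} \approx -8.1131$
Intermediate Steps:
$b = -2590$ ($b = \left(-70\right) 37 = -2590$)
$f = - \frac{1}{2207}$ ($f = \frac{1}{-2590 + 383} = \frac{1}{-2207} = - \frac{1}{2207} \approx -0.0004531$)
$\frac{f}{240266} - \frac{454936}{56074} = - \frac{1}{2207 \cdot 240266} - \frac{454936}{56074} = \left(- \frac{1}{2207}\right) \frac{1}{240266} - \frac{227468}{28037} = - \frac{1}{530267062} - \frac{227468}{28037} = - \frac{120618788087053}{14867097617294}$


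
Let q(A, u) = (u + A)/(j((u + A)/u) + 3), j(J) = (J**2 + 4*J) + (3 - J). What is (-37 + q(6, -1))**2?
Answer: 344569/256 ≈ 1346.0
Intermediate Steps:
j(J) = 3 + J**2 + 3*J
q(A, u) = (A + u)/(6 + (A + u)**2/u**2 + 3*(A + u)/u) (q(A, u) = (u + A)/((3 + ((u + A)/u)**2 + 3*((u + A)/u)) + 3) = (A + u)/((3 + ((A + u)/u)**2 + 3*((A + u)/u)) + 3) = (A + u)/((3 + (A + u)**2/u**2 + 3*(A + u)/u) + 3) = (A + u)/(6 + (A + u)**2/u**2 + 3*(A + u)/u))
(-37 + q(6, -1))**2 = (-37 + (-1)**2*(6 - 1)/(6**2 + 10*(-1)**2 + 5*6*(-1)))**2 = (-37 + 1*5/(36 + 10*1 - 30))**2 = (-37 + 1*5/(36 + 10 - 30))**2 = (-37 + 1*5/16)**2 = (-37 + 1*(1/16)*5)**2 = (-37 + 5/16)**2 = (-587/16)**2 = 344569/256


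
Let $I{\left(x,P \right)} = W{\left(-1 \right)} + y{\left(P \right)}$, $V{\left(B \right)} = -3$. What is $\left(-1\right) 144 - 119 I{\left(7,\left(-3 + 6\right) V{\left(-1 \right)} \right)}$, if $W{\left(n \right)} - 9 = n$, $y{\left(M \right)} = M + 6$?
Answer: $-739$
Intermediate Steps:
$y{\left(M \right)} = 6 + M$
$W{\left(n \right)} = 9 + n$
$I{\left(x,P \right)} = 14 + P$ ($I{\left(x,P \right)} = \left(9 - 1\right) + \left(6 + P\right) = 8 + \left(6 + P\right) = 14 + P$)
$\left(-1\right) 144 - 119 I{\left(7,\left(-3 + 6\right) V{\left(-1 \right)} \right)} = \left(-1\right) 144 - 119 \left(14 + \left(-3 + 6\right) \left(-3\right)\right) = -144 - 119 \left(14 + 3 \left(-3\right)\right) = -144 - 119 \left(14 - 9\right) = -144 - 595 = -739$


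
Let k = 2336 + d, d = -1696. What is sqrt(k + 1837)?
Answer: sqrt(2477) ≈ 49.769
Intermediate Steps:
k = 640 (k = 2336 - 1696 = 640)
sqrt(k + 1837) = sqrt(640 + 1837) = sqrt(2477)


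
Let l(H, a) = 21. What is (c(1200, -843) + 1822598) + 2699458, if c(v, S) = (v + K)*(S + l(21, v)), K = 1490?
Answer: 2310876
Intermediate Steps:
c(v, S) = (21 + S)*(1490 + v) (c(v, S) = (v + 1490)*(S + 21) = (1490 + v)*(21 + S) = (21 + S)*(1490 + v))
(c(1200, -843) + 1822598) + 2699458 = ((31290 + 21*1200 + 1490*(-843) - 843*1200) + 1822598) + 2699458 = ((31290 + 25200 - 1256070 - 1011600) + 1822598) + 2699458 = (-2211180 + 1822598) + 2699458 = -388582 + 2699458 = 2310876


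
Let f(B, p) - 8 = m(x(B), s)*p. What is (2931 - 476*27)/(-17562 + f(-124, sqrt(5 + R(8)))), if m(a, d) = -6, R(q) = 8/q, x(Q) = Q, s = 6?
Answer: 87076617/154071350 - 29763*sqrt(6)/154071350 ≈ 0.56470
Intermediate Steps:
f(B, p) = 8 - 6*p
(2931 - 476*27)/(-17562 + f(-124, sqrt(5 + R(8)))) = (2931 - 476*27)/(-17562 + (8 - 6*sqrt(5 + 8/8))) = (2931 - 12852)/(-17562 + (8 - 6*sqrt(5 + 8*(1/8)))) = -9921/(-17562 + (8 - 6*sqrt(5 + 1))) = -9921/(-17562 + (8 - 6*sqrt(6))) = -9921/(-17554 - 6*sqrt(6))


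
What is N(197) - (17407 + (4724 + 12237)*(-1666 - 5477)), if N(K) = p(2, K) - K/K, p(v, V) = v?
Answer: 121135017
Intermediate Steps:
N(K) = 1 (N(K) = 2 - K/K = 2 - 1*1 = 2 - 1 = 1)
N(197) - (17407 + (4724 + 12237)*(-1666 - 5477)) = 1 - (17407 + (4724 + 12237)*(-1666 - 5477)) = 1 - (17407 + 16961*(-7143)) = 1 - (17407 - 121152423) = 1 - 1*(-121135016) = 1 + 121135016 = 121135017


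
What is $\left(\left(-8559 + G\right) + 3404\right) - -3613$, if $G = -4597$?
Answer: $-6139$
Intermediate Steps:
$\left(\left(-8559 + G\right) + 3404\right) - -3613 = \left(\left(-8559 - 4597\right) + 3404\right) - -3613 = \left(-13156 + 3404\right) + 3613 = -9752 + 3613 = -6139$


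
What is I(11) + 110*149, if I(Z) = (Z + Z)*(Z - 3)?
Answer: 16566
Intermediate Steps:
I(Z) = 2*Z*(-3 + Z) (I(Z) = (2*Z)*(-3 + Z) = 2*Z*(-3 + Z))
I(11) + 110*149 = 2*11*(-3 + 11) + 110*149 = 2*11*8 + 16390 = 176 + 16390 = 16566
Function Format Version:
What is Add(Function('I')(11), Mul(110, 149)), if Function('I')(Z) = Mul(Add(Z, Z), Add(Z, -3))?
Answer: 16566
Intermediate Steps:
Function('I')(Z) = Mul(2, Z, Add(-3, Z)) (Function('I')(Z) = Mul(Mul(2, Z), Add(-3, Z)) = Mul(2, Z, Add(-3, Z)))
Add(Function('I')(11), Mul(110, 149)) = Add(Mul(2, 11, Add(-3, 11)), Mul(110, 149)) = Add(Mul(2, 11, 8), 16390) = Add(176, 16390) = 16566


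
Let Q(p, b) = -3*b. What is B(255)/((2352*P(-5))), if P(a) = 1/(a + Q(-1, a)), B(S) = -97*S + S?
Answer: -5100/49 ≈ -104.08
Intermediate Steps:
B(S) = -96*S
P(a) = -1/(2*a) (P(a) = 1/(a - 3*a) = 1/(-2*a) = -1/(2*a))
B(255)/((2352*P(-5))) = (-96*255)/((2352*(-½/(-5)))) = -24480/(2352*(-½*(-⅕))) = -24480/(2352*(⅒)) = -24480/1176/5 = -24480*5/1176 = -5100/49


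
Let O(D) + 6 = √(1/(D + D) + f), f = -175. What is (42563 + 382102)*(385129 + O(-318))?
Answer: 163548258795 + 141555*I*√17696859/106 ≈ 1.6355e+11 + 5.6178e+6*I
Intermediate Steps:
O(D) = -6 + √(-175 + 1/(2*D)) (O(D) = -6 + √(1/(D + D) - 175) = -6 + √(1/(2*D) - 175) = -6 + √(-175 + 1/(2*D)))
(42563 + 382102)*(385129 + O(-318)) = (42563 + 382102)*(385129 + (-6 + √(-700 + 2/(-318))/2)) = 424665*(385129 + (-6 + √(-700 + 2*(-1/318))/2)) = 424665*(385129 + (-6 + √(-700 - 1/159)/2)) = 424665*(385129 + (-6 + √(-111301/159)/2)) = 424665*(385129 + (-6 + (I*√17696859/159)/2)) = 424665*(385129 + (-6 + I*√17696859/318)) = 424665*(385123 + I*√17696859/318) = 163548258795 + 141555*I*√17696859/106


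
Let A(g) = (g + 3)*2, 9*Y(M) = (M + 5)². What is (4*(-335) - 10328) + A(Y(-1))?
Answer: -104926/9 ≈ -11658.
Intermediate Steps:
Y(M) = (5 + M)²/9 (Y(M) = (M + 5)²/9 = (5 + M)²/9)
A(g) = 6 + 2*g (A(g) = (3 + g)*2 = 6 + 2*g)
(4*(-335) - 10328) + A(Y(-1)) = (4*(-335) - 10328) + (6 + 2*((5 - 1)²/9)) = (-1340 - 10328) + (6 + 2*((⅑)*4²)) = -11668 + (6 + 2*((⅑)*16)) = -11668 + (6 + 2*(16/9)) = -11668 + (6 + 32/9) = -11668 + 86/9 = -104926/9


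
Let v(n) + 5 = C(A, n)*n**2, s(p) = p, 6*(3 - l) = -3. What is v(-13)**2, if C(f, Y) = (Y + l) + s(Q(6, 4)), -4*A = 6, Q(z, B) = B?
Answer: 3493161/4 ≈ 8.7329e+5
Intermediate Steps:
l = 7/2 (l = 3 - 1/6*(-3) = 3 + 1/2 = 7/2 ≈ 3.5000)
A = -3/2 (A = -1/4*6 = -3/2 ≈ -1.5000)
C(f, Y) = 15/2 + Y (C(f, Y) = (Y + 7/2) + 4 = (7/2 + Y) + 4 = 15/2 + Y)
v(n) = -5 + n**2*(15/2 + n) (v(n) = -5 + (15/2 + n)*n**2 = -5 + n**2*(15/2 + n))
v(-13)**2 = (-5 + (-13)**2*(15/2 - 13))**2 = (-5 + 169*(-11/2))**2 = (-5 - 1859/2)**2 = (-1869/2)**2 = 3493161/4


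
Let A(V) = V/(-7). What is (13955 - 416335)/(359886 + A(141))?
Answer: -2816660/2519061 ≈ -1.1181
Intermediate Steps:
A(V) = -V/7 (A(V) = V*(-⅐) = -V/7)
(13955 - 416335)/(359886 + A(141)) = (13955 - 416335)/(359886 - ⅐*141) = -402380/(359886 - 141/7) = -402380/2519061/7 = -402380*7/2519061 = -2816660/2519061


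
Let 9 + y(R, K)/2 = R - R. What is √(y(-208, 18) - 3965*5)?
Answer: I*√19843 ≈ 140.87*I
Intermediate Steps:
y(R, K) = -18 (y(R, K) = -18 + 2*(R - R) = -18 + 2*0 = -18 + 0 = -18)
√(y(-208, 18) - 3965*5) = √(-18 - 3965*5) = √(-18 - 19825) = √(-19843) = I*√19843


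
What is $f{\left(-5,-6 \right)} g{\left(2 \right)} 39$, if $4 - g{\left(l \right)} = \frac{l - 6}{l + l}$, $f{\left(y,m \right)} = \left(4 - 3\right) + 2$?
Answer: $585$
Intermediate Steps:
$f{\left(y,m \right)} = 3$ ($f{\left(y,m \right)} = 1 + 2 = 3$)
$g{\left(l \right)} = 4 - \frac{-6 + l}{2 l}$ ($g{\left(l \right)} = 4 - \frac{l - 6}{l + l} = 4 - \frac{-6 + l}{2 l}$)
$f{\left(-5,-6 \right)} g{\left(2 \right)} 39 = 3 \left(\frac{7}{2} + \frac{3}{2}\right) 39 = 3 \cdot 5 \cdot 39 = 15 \cdot 39 = 585$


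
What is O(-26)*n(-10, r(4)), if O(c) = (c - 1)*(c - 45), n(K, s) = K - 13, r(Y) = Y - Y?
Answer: -44091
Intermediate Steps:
r(Y) = 0
n(K, s) = -13 + K
O(c) = (-1 + c)*(-45 + c)
O(-26)*n(-10, r(4)) = (45 + (-26)**2 - 46*(-26))*(-13 - 10) = (45 + 676 + 1196)*(-23) = 1917*(-23) = -44091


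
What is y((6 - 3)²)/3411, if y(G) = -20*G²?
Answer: -180/379 ≈ -0.47493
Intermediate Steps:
y((6 - 3)²)/3411 = -20*(6 - 3)⁴/3411 = -20*(3²)²*(1/3411) = -20*9²*(1/3411) = -20*81*(1/3411) = -1620*1/3411 = -180/379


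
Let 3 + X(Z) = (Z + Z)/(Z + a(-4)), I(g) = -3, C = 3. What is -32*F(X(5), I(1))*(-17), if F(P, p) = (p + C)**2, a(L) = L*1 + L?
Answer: 0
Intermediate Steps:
a(L) = 2*L (a(L) = L + L = 2*L)
X(Z) = -3 + 2*Z/(-8 + Z) (X(Z) = -3 + (Z + Z)/(Z + 2*(-4)) = -3 + (2*Z)/(Z - 8) = -3 + (2*Z)/(-8 + Z) = -3 + 2*Z/(-8 + Z))
F(P, p) = (3 + p)**2 (F(P, p) = (p + 3)**2 = (3 + p)**2)
-32*F(X(5), I(1))*(-17) = -32*(3 - 3)**2*(-17) = -32*0**2*(-17) = -32*0*(-17) = 0*(-17) = 0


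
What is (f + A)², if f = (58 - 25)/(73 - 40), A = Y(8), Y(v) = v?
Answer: 81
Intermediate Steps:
A = 8
f = 1 (f = 33/33 = 33*(1/33) = 1)
(f + A)² = (1 + 8)² = 9² = 81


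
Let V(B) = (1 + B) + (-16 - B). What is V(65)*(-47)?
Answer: 705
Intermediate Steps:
V(B) = -15
V(65)*(-47) = -15*(-47) = 705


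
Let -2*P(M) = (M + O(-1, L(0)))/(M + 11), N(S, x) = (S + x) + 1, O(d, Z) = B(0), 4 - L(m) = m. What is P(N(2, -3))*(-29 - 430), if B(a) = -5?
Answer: -2295/22 ≈ -104.32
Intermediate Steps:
L(m) = 4 - m
O(d, Z) = -5
N(S, x) = 1 + S + x
P(M) = -(-5 + M)/(2*(11 + M)) (P(M) = -(M - 5)/(2*(M + 11)) = -(-5 + M)/(2*(11 + M)))
P(N(2, -3))*(-29 - 430) = ((5 - (1 + 2 - 3))/(2*(11 + (1 + 2 - 3))))*(-29 - 430) = ((5 - 1*0)/(2*(11 + 0)))*(-459) = ((1/2)*(5 + 0)/11)*(-459) = ((1/2)*(1/11)*5)*(-459) = (5/22)*(-459) = -2295/22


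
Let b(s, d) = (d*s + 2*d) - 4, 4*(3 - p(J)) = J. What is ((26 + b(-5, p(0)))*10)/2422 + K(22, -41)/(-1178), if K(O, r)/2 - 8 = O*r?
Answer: 1120919/713279 ≈ 1.5715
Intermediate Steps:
p(J) = 3 - J/4
b(s, d) = -4 + 2*d + d*s (b(s, d) = (2*d + d*s) - 4 = -4 + 2*d + d*s)
K(O, r) = 16 + 2*O*r (K(O, r) = 16 + 2*(O*r) = 16 + 2*O*r)
((26 + b(-5, p(0)))*10)/2422 + K(22, -41)/(-1178) = ((26 + (-4 + 2*(3 - ¼*0) + (3 - ¼*0)*(-5)))*10)/2422 + (16 + 2*22*(-41))/(-1178) = ((26 + (-4 + 2*(3 + 0) + (3 + 0)*(-5)))*10)*(1/2422) + (16 - 1804)*(-1/1178) = ((26 + (-4 + 2*3 + 3*(-5)))*10)*(1/2422) - 1788*(-1/1178) = ((26 + (-4 + 6 - 15))*10)*(1/2422) + 894/589 = ((26 - 13)*10)*(1/2422) + 894/589 = (13*10)*(1/2422) + 894/589 = 130*(1/2422) + 894/589 = 65/1211 + 894/589 = 1120919/713279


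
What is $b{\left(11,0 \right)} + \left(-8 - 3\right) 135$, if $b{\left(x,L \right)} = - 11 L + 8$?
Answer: $-1477$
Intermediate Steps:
$b{\left(x,L \right)} = 8 - 11 L$
$b{\left(11,0 \right)} + \left(-8 - 3\right) 135 = \left(8 - 0\right) + \left(-8 - 3\right) 135 = \left(8 + 0\right) - 1485 = 8 - 1485 = -1477$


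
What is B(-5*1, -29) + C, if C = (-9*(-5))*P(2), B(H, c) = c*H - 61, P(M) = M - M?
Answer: 84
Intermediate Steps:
P(M) = 0
B(H, c) = -61 + H*c (B(H, c) = H*c - 61 = -61 + H*c)
C = 0 (C = -9*(-5)*0 = 45*0 = 0)
B(-5*1, -29) + C = (-61 - 5*1*(-29)) + 0 = (-61 - 5*(-29)) + 0 = (-61 + 145) + 0 = 84 + 0 = 84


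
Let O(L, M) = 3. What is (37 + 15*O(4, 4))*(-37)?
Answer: -3034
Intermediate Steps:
(37 + 15*O(4, 4))*(-37) = (37 + 15*3)*(-37) = (37 + 45)*(-37) = 82*(-37) = -3034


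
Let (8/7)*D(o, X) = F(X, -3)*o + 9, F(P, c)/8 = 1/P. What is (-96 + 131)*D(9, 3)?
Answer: 8085/8 ≈ 1010.6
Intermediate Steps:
F(P, c) = 8/P
D(o, X) = 63/8 + 7*o/X (D(o, X) = 7*((8/X)*o + 9)/8 = 7*(8*o/X + 9)/8 = 7*(9 + 8*o/X)/8 = 63/8 + 7*o/X)
(-96 + 131)*D(9, 3) = (-96 + 131)*(63/8 + 7*9/3) = 35*(63/8 + 7*9*(1/3)) = 35*(63/8 + 21) = 35*(231/8) = 8085/8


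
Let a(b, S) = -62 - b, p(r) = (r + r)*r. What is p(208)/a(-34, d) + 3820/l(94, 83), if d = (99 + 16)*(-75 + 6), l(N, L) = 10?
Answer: -18958/7 ≈ -2708.3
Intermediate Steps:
p(r) = 2*r**2 (p(r) = (2*r)*r = 2*r**2)
d = -7935 (d = 115*(-69) = -7935)
p(208)/a(-34, d) + 3820/l(94, 83) = (2*208**2)/(-62 - 1*(-34)) + 3820/10 = (2*43264)/(-62 + 34) + 3820*(1/10) = 86528/(-28) + 382 = 86528*(-1/28) + 382 = -21632/7 + 382 = -18958/7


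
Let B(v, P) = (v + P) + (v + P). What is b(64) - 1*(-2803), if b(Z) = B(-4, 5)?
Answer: 2805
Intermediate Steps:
B(v, P) = 2*P + 2*v (B(v, P) = (P + v) + (P + v) = 2*P + 2*v)
b(Z) = 2 (b(Z) = 2*5 + 2*(-4) = 10 - 8 = 2)
b(64) - 1*(-2803) = 2 - 1*(-2803) = 2 + 2803 = 2805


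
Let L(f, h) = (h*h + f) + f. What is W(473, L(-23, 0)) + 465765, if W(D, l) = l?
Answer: 465719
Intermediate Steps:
L(f, h) = h² + 2*f (L(f, h) = (h² + f) + f = (f + h²) + f = h² + 2*f)
W(473, L(-23, 0)) + 465765 = (0² + 2*(-23)) + 465765 = (0 - 46) + 465765 = -46 + 465765 = 465719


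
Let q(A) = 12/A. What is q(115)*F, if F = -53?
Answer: -636/115 ≈ -5.5304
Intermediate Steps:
q(115)*F = (12/115)*(-53) = -636/115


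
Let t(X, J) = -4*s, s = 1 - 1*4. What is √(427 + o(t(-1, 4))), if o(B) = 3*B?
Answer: √463 ≈ 21.517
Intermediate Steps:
s = -3 (s = 1 - 4 = -3)
t(X, J) = 12 (t(X, J) = -4*(-3) = 12)
√(427 + o(t(-1, 4))) = √(427 + 3*12) = √(427 + 36) = √463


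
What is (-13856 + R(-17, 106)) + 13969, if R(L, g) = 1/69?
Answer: 7798/69 ≈ 113.01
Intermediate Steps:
R(L, g) = 1/69
(-13856 + R(-17, 106)) + 13969 = (-13856 + 1/69) + 13969 = -956063/69 + 13969 = 7798/69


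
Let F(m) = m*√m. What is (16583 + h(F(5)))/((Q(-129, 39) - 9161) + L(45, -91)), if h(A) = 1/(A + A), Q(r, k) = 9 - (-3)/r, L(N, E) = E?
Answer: -713069/397450 - 43*√5/19872500 ≈ -1.7941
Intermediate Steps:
F(m) = m^(3/2)
Q(r, k) = 9 + 3/r
h(A) = 1/(2*A)
(16583 + h(F(5)))/((Q(-129, 39) - 9161) + L(45, -91)) = (16583 + 1/(2*(5^(3/2))))/(((9 + 3/(-129)) - 9161) - 91) = (16583 + 1/(2*((5*√5))))/(((9 + 3*(-1/129)) - 9161) - 91) = (16583 + (√5/25)/2)/(((9 - 1/43) - 9161) - 91) = (16583 + √5/50)/((386/43 - 9161) - 91) = (16583 + √5/50)/(-393537/43 - 91) = (16583 + √5/50)/(-397450/43) = (16583 + √5/50)*(-43/397450) = -713069/397450 - 43*√5/19872500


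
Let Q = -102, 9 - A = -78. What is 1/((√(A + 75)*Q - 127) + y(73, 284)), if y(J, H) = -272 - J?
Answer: 59/182833 - 459*√2/731332 ≈ -0.00056489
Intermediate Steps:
A = 87 (A = 9 - 1*(-78) = 9 + 78 = 87)
1/((√(A + 75)*Q - 127) + y(73, 284)) = 1/((√(87 + 75)*(-102) - 127) + (-272 - 1*73)) = 1/((√162*(-102) - 127) + (-272 - 73)) = 1/(((9*√2)*(-102) - 127) - 345) = 1/((-918*√2 - 127) - 345) = 1/((-127 - 918*√2) - 345) = 1/(-472 - 918*√2)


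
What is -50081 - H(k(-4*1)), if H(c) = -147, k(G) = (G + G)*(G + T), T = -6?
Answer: -49934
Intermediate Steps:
k(G) = 2*G*(-6 + G) (k(G) = (G + G)*(G - 6) = (2*G)*(-6 + G) = 2*G*(-6 + G))
-50081 - H(k(-4*1)) = -50081 - 1*(-147) = -50081 + 147 = -49934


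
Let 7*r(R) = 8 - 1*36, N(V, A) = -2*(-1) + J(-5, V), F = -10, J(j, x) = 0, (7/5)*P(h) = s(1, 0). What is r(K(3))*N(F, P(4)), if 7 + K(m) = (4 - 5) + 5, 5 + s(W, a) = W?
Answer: -8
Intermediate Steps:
s(W, a) = -5 + W
P(h) = -20/7 (P(h) = 5*(-5 + 1)/7 = (5/7)*(-4) = -20/7)
K(m) = -3 (K(m) = -7 + ((4 - 5) + 5) = -7 + (-1 + 5) = -7 + 4 = -3)
N(V, A) = 2 (N(V, A) = -2*(-1) + 0 = 2 + 0 = 2)
r(R) = -4 (r(R) = (8 - 1*36)/7 = (8 - 36)/7 = (⅐)*(-28) = -4)
r(K(3))*N(F, P(4)) = -4*2 = -8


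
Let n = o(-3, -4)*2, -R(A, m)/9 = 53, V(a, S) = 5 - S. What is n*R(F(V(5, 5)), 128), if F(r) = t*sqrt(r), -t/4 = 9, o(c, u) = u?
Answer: 3816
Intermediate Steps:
t = -36 (t = -4*9 = -36)
F(r) = -36*sqrt(r)
R(A, m) = -477 (R(A, m) = -9*53 = -477)
n = -8 (n = -4*2 = -8)
n*R(F(V(5, 5)), 128) = -8*(-477) = 3816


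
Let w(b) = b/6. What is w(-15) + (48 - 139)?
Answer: -187/2 ≈ -93.500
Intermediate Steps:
w(b) = b/6 (w(b) = b*(⅙) = b/6)
w(-15) + (48 - 139) = (⅙)*(-15) + (48 - 139) = -5/2 - 91 = -187/2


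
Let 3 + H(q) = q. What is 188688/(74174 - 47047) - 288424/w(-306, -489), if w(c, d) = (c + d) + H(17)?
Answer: 7971443176/21186187 ≈ 376.26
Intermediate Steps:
H(q) = -3 + q
w(c, d) = 14 + c + d (w(c, d) = (c + d) + (-3 + 17) = (c + d) + 14 = 14 + c + d)
188688/(74174 - 47047) - 288424/w(-306, -489) = 188688/(74174 - 47047) - 288424/(14 - 306 - 489) = 188688/27127 - 288424/(-781) = 188688*(1/27127) - 288424*(-1/781) = 188688/27127 + 288424/781 = 7971443176/21186187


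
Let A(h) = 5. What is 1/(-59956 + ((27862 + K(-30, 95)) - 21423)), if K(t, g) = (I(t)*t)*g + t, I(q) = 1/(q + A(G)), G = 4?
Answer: -1/53433 ≈ -1.8715e-5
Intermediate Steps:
I(q) = 1/(5 + q) (I(q) = 1/(q + 5) = 1/(5 + q))
K(t, g) = t + g*t/(5 + t) (K(t, g) = (t/(5 + t))*g + t = g*t/(5 + t) + t = t + g*t/(5 + t))
1/(-59956 + ((27862 + K(-30, 95)) - 21423)) = 1/(-59956 + ((27862 - 30*(5 + 95 - 30)/(5 - 30)) - 21423)) = 1/(-59956 + ((27862 - 30*70/(-25)) - 21423)) = 1/(-59956 + ((27862 - 30*(-1/25)*70) - 21423)) = 1/(-59956 + ((27862 + 84) - 21423)) = 1/(-59956 + (27946 - 21423)) = 1/(-59956 + 6523) = 1/(-53433) = -1/53433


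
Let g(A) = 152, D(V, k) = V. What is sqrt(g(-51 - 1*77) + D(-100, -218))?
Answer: 2*sqrt(13) ≈ 7.2111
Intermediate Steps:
sqrt(g(-51 - 1*77) + D(-100, -218)) = sqrt(152 - 100) = sqrt(52) = 2*sqrt(13)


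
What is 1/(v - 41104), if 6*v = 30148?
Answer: -3/108238 ≈ -2.7717e-5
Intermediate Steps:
v = 15074/3 (v = (1/6)*30148 = 15074/3 ≈ 5024.7)
1/(v - 41104) = 1/(15074/3 - 41104) = 1/(-108238/3) = -3/108238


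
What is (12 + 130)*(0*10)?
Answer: 0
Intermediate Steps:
(12 + 130)*(0*10) = 142*0 = 0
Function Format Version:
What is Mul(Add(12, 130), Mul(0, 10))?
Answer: 0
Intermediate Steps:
Mul(Add(12, 130), Mul(0, 10)) = Mul(142, 0) = 0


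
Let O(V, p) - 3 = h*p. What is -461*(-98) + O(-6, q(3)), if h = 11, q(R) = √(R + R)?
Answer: 45181 + 11*√6 ≈ 45208.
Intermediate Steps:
q(R) = √2*√R (q(R) = √(2*R) = √2*√R)
O(V, p) = 3 + 11*p
-461*(-98) + O(-6, q(3)) = -461*(-98) + (3 + 11*(√2*√3)) = 45178 + (3 + 11*√6) = 45181 + 11*√6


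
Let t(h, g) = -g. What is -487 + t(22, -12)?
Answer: -475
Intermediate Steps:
-487 + t(22, -12) = -487 - 1*(-12) = -487 + 12 = -475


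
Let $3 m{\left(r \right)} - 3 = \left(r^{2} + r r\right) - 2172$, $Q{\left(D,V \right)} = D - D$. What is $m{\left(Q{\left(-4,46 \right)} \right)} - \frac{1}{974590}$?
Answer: $- \frac{704628571}{974590} \approx -723.0$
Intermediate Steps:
$Q{\left(D,V \right)} = 0$
$m{\left(r \right)} = -723 + \frac{2 r^{2}}{3}$ ($m{\left(r \right)} = 1 + \frac{\left(r^{2} + r r\right) - 2172}{3} = 1 + \frac{\left(r^{2} + r^{2}\right) - 2172}{3} = 1 + \frac{2 r^{2} - 2172}{3} = 1 + \frac{-2172 + 2 r^{2}}{3} = 1 + \left(-724 + \frac{2 r^{2}}{3}\right) = -723 + \frac{2 r^{2}}{3}$)
$m{\left(Q{\left(-4,46 \right)} \right)} - \frac{1}{974590} = \left(-723 + \frac{2 \cdot 0^{2}}{3}\right) - \frac{1}{974590} = \left(-723 + \frac{2}{3} \cdot 0\right) - \frac{1}{974590} = \left(-723 + 0\right) - \frac{1}{974590} = -723 - \frac{1}{974590} = - \frac{704628571}{974590}$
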